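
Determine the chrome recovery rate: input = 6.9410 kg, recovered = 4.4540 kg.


Formula: Recovery = recovered / input * 100
Substituting: Recovery = 4.4540 / 6.9410 * 100
Result: 64.1694 %


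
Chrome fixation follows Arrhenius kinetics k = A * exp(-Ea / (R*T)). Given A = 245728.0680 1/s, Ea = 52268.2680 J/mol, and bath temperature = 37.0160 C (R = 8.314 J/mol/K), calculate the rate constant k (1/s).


T_K = T_C + 273.15 = 37.0160 + 273.15 = 310.1660 K
exponent = -Ea / (R * T_K) = -52268.2680 / (8.314 * 310.1660) = -20.2691
k = A * exp(exponent) = 245728.0680 * exp(-20.2691) = 3.8700e-04 1/s


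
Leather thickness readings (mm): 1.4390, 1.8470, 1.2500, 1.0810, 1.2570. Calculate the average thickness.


Formula: Average = sum / n
Substituting: Average = 6.8740 / 5
Result: 1.3748 mm


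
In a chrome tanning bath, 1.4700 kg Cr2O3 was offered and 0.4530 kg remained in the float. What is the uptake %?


Formula: Uptake = (offered - residual) / offered * 100
Substituting: Uptake = (1.4700 - 0.4530) / 1.4700 * 100
Result: 69.1837 %


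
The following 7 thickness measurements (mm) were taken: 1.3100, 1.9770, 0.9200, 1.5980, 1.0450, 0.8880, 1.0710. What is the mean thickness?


Formula: Average = sum / n
Substituting: Average = 8.8090 / 7
Result: 1.2584 mm


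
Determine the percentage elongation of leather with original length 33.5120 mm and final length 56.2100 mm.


Formula: Elongation = (Lf - L0) / L0 * 100
Substituting: Elongation = (56.2100 - 33.5120) / 33.5120 * 100
Result: 67.7310 %


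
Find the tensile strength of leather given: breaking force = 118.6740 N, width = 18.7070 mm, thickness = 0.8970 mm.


Formula: TS = force / (width * thickness)
Substituting: TS = 118.6740 / (18.7070 * 0.8970)
Result: 7.0723 N/mm^2


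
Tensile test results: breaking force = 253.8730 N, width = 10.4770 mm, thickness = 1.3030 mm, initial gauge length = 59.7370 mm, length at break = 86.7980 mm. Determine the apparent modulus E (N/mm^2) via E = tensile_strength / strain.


TS = F / (w * t) = 253.8730 / (10.4770 * 1.3030) = 18.5967 N/mm^2
strain = (Lf - L0) / L0 = (86.7980 - 59.7370) / 59.7370 = 0.4530
E = TS / strain = 18.5967 / 0.4530 = 41.0520 N/mm^2


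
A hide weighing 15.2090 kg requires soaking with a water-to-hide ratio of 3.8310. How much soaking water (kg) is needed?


Formula: Water = hide_weight * ratio
Substituting: Water = 15.2090 * 3.8310
Result: 58.2657 kg


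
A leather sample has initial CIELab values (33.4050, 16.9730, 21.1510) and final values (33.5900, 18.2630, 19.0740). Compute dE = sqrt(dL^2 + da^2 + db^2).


dL = 0.1850, da = 1.2900, db = -2.0770
dE = sqrt(0.1850^2 + 1.2900^2 + (-2.0770)^2) = 2.4520


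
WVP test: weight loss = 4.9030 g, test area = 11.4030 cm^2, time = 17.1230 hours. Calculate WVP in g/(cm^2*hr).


Formula: WVP = loss / (area * time)
Substituting: WVP = 4.9030 / (11.4030 * 17.1230)
Result: 0.0251109 g/(cm^2*hr)


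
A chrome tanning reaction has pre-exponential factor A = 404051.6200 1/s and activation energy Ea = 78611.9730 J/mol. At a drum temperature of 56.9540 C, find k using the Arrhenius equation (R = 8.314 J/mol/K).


T_K = T_C + 273.15 = 56.9540 + 273.15 = 330.1040 K
exponent = -Ea / (R * T_K) = -78611.9730 / (8.314 * 330.1040) = -28.6436
k = A * exp(exponent) = 404051.6200 * exp(-28.6436) = 1.4678e-07 1/s


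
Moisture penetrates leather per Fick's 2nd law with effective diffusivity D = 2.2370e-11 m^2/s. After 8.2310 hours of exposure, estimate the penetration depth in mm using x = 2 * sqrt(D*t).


t = 8.2310 hr * 3600 = 29631.6000 s
D * t = 2.2370e-11 * 29631.6000 = 6.6286e-07
x = 2 * sqrt(D*t) = 2 * sqrt(6.6286e-07) = 0.00162832 m = 1.6283 mm


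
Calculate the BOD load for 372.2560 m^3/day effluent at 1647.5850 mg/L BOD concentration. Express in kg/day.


Formula: BOD_load = volume * conc / 1000
Substituting: BOD_load = 372.2560 * 1647.5850 / 1000
Result: 613.3234 kg/day


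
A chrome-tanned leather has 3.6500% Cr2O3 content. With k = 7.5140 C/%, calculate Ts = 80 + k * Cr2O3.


Formula: Ts = 80 + k * Cr2O3
Substituting: Ts = 80 + 7.5140 * 3.6500
Result: 107.4261 C


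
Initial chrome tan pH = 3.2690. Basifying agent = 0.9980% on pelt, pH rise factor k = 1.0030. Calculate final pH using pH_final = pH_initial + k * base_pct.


Formula: pH_final = pH_initial + k * base_pct
Substituting: pH_final = 3.2690 + 1.0030 * 0.9980
Result: 4.2700


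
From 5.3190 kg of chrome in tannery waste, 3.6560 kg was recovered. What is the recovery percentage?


Formula: Recovery = recovered / input * 100
Substituting: Recovery = 3.6560 / 5.3190 * 100
Result: 68.7347 %


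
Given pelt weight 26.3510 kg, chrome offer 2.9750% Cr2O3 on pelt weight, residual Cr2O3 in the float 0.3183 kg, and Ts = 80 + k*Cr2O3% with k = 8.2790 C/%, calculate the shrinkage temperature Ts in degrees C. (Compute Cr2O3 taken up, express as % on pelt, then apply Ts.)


Offered = pelt * offer_pct / 100 = 26.3510 * 2.9750 / 100 = 0.7839 kg
Uptake = offered - residual = 0.7839 - 0.3183 = 0.4656 kg
Cr2O3% on pelt = uptake / pelt * 100 = 0.4656 / 26.3510 * 100 = 1.7671 %
Ts = 80 + k * Cr2O3% = 80 + 8.2790 * 1.7671 = 94.6296 C


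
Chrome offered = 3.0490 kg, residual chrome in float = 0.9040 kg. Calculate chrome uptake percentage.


Formula: Uptake = (offered - residual) / offered * 100
Substituting: Uptake = (3.0490 - 0.9040) / 3.0490 * 100
Result: 70.3509 %


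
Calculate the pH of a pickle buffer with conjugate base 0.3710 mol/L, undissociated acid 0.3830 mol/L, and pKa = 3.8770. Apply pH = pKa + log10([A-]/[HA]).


ratio = [A-] / [HA] = 0.3710 / 0.3830 = 0.9687
log10(ratio) = -0.0138249
pH = pKa + log10(ratio) = 3.8770 - 0.0138249 = 3.8632


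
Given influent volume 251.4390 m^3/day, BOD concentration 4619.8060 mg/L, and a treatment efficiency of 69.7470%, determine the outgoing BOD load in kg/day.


Load_in = volume * conc / 1000 = 251.4390 * 4619.8060 / 1000 = 1161.5994 kg/day
Removed = Load_in * eff / 100 = 1161.5994 * 69.7470 / 100 = 810.1807 kg/day
Load_out = Load_in - Removed = 1161.5994 - 810.1807 = 351.4187 kg/day


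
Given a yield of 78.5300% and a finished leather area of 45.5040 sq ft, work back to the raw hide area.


Formula: raw = finished * 100 / yield
Substituting: raw = 45.5040 * 100 / 78.5300
Result: 57.9447 sq ft


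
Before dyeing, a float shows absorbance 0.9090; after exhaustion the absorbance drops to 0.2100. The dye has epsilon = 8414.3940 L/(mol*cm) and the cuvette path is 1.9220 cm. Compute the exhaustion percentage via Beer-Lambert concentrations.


c_initial = A_i / (epsilon * l) = 0.9090 / (8414.3940 * 1.9220) = 5.6207e-05 mol/L
c_final = A_f / (epsilon * l) = 0.2100 / (8414.3940 * 1.9220) = 1.2985e-05 mol/L
Exhaustion = (c_initial - c_final) / c_initial * 100 = (5.6207e-05 - 1.2985e-05) / 5.6207e-05 * 100 = 76.8977 %


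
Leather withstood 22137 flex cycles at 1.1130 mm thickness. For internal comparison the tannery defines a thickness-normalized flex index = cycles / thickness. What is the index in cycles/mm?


Formula: Index = cycles / thickness
Substituting: Index = 22137 / 1.1130
Result: 19889.4879 cycles/mm


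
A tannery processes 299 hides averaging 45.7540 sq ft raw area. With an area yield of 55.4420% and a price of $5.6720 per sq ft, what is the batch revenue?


Raw_total = N * avg_area = 299 * 45.7540 = 13680.4460 sq ft
Finished = Raw_total * yield / 100 = 13680.4460 * 55.4420 / 100 = 7584.7129 sq ft
Value = Finished * price = 7584.7129 * 5.6720 = 43020.4914 $


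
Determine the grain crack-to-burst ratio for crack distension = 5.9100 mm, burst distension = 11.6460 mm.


Formula: Ratio = crack / burst
Substituting: Ratio = 5.9100 / 11.6460
Result: 0.5075


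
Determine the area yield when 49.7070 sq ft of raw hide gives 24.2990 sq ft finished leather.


Formula: Yield = finished / raw * 100
Substituting: Yield = 24.2990 / 49.7070 * 100
Result: 48.8845 %


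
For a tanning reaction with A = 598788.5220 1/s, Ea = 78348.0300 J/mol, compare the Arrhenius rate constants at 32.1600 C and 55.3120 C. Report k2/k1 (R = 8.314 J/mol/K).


T1 = 32.1600 + 273.15 = 305.3100 K; T2 = 55.3120 + 273.15 = 328.4620 K
k1 = A * exp(-Ea/(R*T1)) = 598788.5220 * exp(-78348.0300/(8.314*305.3100)) = 2.3574e-08 1/s
k2 = A * exp(-Ea/(R*T2)) = 598788.5220 * exp(-78348.0300/(8.314*328.4620)) = 2.0763e-07 1/s
k2/k1 = 2.0763e-07 / 2.3574e-08 = 8.8075


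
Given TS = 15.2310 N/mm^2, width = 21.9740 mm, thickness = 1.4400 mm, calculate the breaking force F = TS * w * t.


Formula: F = TS * w * t
Substituting: F = 15.2310 * 21.9740 * 1.4400
Result: 481.9478 N


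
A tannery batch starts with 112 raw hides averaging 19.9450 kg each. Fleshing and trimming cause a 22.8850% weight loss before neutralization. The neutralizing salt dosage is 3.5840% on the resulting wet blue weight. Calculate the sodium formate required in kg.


Total_raw = N * avg_wt = 112 * 19.9450 = 2233.8400 kg
Substrate = Total_raw * (1 - loss/100) = 2233.8400 * (1 - 22.8850/100) = 1722.6257 kg
Neutralizer = Substrate * pct / 100 = 1722.6257 * 3.5840 / 100 = 61.7389 kg


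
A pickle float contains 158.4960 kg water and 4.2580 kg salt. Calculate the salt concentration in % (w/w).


Formula: Conc = salt / (water + salt) * 100
Substituting: Conc = 4.2580 / (158.4960 + 4.2580) * 100
Result: 2.6162 %


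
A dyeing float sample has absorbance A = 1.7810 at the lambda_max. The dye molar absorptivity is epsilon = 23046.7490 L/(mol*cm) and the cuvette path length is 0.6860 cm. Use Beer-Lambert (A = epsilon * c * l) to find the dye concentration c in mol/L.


Formula: c = A / (epsilon * l)
Substituting: c = 1.7810 / (23046.7490 * 0.6860)
Result: 1.1265e-04 mol/L


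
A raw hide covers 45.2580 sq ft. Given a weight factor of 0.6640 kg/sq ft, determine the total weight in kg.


Formula: Weight = area * weight_per_sqft
Substituting: Weight = 45.2580 * 0.6640
Result: 30.0513 kg


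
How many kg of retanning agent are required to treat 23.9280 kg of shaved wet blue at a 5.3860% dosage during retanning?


Formula: Retan = substrate * pct / 100
Substituting: Retan = 23.9280 * 5.3860 / 100
Result: 1.2888 kg


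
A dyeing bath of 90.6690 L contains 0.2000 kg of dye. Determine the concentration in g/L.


Formula: Conc = dye_mass(kg) / volume(L) * 1000
Substituting: Conc = 0.2000 / 90.6690 * 1000
Result: 2.2058 g/L


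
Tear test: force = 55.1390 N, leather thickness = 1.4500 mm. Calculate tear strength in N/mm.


Formula: Tear strength = force / thickness
Substituting: Tear strength = 55.1390 / 1.4500
Result: 38.0269 N/mm


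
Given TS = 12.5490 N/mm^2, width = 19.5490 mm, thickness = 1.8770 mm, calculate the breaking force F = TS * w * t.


Formula: F = TS * w * t
Substituting: F = 12.5490 * 19.5490 * 1.8770
Result: 460.4664 N


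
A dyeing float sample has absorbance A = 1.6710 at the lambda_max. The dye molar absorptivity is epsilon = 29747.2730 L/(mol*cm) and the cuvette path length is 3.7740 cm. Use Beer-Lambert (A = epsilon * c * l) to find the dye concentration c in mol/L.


Formula: c = A / (epsilon * l)
Substituting: c = 1.6710 / (29747.2730 * 3.7740)
Result: 1.4884e-05 mol/L


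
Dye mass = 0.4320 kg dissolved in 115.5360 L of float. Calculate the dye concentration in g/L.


Formula: Conc = dye_mass(kg) / volume(L) * 1000
Substituting: Conc = 0.4320 / 115.5360 * 1000
Result: 3.7391 g/L


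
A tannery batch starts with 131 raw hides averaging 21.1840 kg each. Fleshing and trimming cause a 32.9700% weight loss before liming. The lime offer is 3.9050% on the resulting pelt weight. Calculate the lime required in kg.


Total_raw = N * avg_wt = 131 * 21.1840 = 2775.1040 kg
Substrate = Total_raw * (1 - loss/100) = 2775.1040 * (1 - 32.9700/100) = 1860.1522 kg
Lime = Substrate * pct / 100 = 1860.1522 * 3.9050 / 100 = 72.6389 kg


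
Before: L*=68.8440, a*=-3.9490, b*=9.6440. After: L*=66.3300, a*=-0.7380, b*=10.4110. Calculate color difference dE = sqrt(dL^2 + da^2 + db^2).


dL = -2.5140, da = 3.2110, db = 0.7670
dE = sqrt((-2.5140)^2 + 3.2110^2 + 0.7670^2) = 4.1496


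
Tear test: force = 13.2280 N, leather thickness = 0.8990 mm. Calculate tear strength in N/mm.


Formula: Tear strength = force / thickness
Substituting: Tear strength = 13.2280 / 0.8990
Result: 14.7141 N/mm


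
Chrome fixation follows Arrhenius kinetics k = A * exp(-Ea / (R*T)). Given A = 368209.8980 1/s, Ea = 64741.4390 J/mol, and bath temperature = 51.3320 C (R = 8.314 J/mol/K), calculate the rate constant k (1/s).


T_K = T_C + 273.15 = 51.3320 + 273.15 = 324.4820 K
exponent = -Ea / (R * T_K) = -64741.4390 / (8.314 * 324.4820) = -23.9984
k = A * exp(exponent) = 368209.8980 * exp(-23.9984) = 1.3923e-05 1/s


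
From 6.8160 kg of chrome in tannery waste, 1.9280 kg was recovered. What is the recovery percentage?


Formula: Recovery = recovered / input * 100
Substituting: Recovery = 1.9280 / 6.8160 * 100
Result: 28.2864 %


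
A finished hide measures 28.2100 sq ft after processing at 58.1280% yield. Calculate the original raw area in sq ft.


Formula: raw = finished * 100 / yield
Substituting: raw = 28.2100 * 100 / 58.1280
Result: 48.5308 sq ft


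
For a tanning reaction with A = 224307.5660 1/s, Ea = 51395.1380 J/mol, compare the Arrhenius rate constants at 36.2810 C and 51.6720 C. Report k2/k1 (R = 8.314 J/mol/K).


T1 = 36.2810 + 273.15 = 309.4310 K; T2 = 51.6720 + 273.15 = 324.8220 K
k1 = A * exp(-Ea/(R*T1)) = 224307.5660 * exp(-51395.1380/(8.314*309.4310)) = 4.7270e-04 1/s
k2 = A * exp(-Ea/(R*T2)) = 224307.5660 * exp(-51395.1380/(8.314*324.8220)) = 0.00121812 1/s
k2/k1 = 0.00121812 / 4.7270e-04 = 2.5770


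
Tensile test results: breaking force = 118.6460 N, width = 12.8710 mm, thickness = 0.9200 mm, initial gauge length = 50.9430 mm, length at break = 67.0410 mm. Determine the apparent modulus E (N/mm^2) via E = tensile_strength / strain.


TS = F / (w * t) = 118.6460 / (12.8710 * 0.9200) = 10.0197 N/mm^2
strain = (Lf - L0) / L0 = (67.0410 - 50.9430) / 50.9430 = 0.3160
E = TS / strain = 10.0197 / 0.3160 = 31.7078 N/mm^2


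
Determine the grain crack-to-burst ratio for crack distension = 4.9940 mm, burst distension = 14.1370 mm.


Formula: Ratio = crack / burst
Substituting: Ratio = 4.9940 / 14.1370
Result: 0.3533


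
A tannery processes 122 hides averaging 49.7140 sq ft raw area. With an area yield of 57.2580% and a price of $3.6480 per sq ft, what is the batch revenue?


Raw_total = N * avg_area = 122 * 49.7140 = 6065.1080 sq ft
Finished = Raw_total * yield / 100 = 6065.1080 * 57.2580 / 100 = 3472.7595 sq ft
Value = Finished * price = 3472.7595 * 3.6480 = 12668.6268 $


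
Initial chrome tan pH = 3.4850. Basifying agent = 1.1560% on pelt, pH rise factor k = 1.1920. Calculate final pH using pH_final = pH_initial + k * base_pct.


Formula: pH_final = pH_initial + k * base_pct
Substituting: pH_final = 3.4850 + 1.1920 * 1.1560
Result: 4.8630


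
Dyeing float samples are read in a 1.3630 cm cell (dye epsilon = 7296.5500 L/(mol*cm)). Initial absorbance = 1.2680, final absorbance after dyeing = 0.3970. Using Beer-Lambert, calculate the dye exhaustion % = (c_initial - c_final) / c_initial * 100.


c_initial = A_i / (epsilon * l) = 1.2680 / (7296.5500 * 1.3630) = 1.2750e-04 mol/L
c_final = A_f / (epsilon * l) = 0.3970 / (7296.5500 * 1.3630) = 3.9919e-05 mol/L
Exhaustion = (c_initial - c_final) / c_initial * 100 = (1.2750e-04 - 3.9919e-05) / 1.2750e-04 * 100 = 68.6909 %


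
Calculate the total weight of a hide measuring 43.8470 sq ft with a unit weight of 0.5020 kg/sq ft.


Formula: Weight = area * weight_per_sqft
Substituting: Weight = 43.8470 * 0.5020
Result: 22.0112 kg


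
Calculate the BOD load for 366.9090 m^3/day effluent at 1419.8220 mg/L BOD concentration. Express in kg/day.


Formula: BOD_load = volume * conc / 1000
Substituting: BOD_load = 366.9090 * 1419.8220 / 1000
Result: 520.9455 kg/day


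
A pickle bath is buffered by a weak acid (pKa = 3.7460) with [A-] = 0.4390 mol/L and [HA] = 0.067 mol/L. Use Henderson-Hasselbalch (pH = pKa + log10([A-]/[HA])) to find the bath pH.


ratio = [A-] / [HA] = 0.4390 / 0.067 = 6.5522
log10(ratio) = 0.8164
pH = pKa + log10(ratio) = 3.7460 + 0.8164 = 4.5624


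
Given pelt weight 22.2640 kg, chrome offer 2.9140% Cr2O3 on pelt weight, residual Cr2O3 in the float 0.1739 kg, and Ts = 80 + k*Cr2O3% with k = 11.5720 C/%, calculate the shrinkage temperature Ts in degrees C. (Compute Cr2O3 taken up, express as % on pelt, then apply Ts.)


Offered = pelt * offer_pct / 100 = 22.2640 * 2.9140 / 100 = 0.6488 kg
Uptake = offered - residual = 0.6488 - 0.1739 = 0.4749 kg
Cr2O3% on pelt = uptake / pelt * 100 = 0.4749 / 22.2640 * 100 = 2.1329 %
Ts = 80 + k * Cr2O3% = 80 + 11.5720 * 2.1329 = 104.6821 C


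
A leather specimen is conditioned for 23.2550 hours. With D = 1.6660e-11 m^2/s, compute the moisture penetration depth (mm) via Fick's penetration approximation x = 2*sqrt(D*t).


t = 23.2550 hr * 3600 = 83718.0000 s
D * t = 1.6660e-11 * 83718.0000 = 1.3947e-06
x = 2 * sqrt(D*t) = 2 * sqrt(1.3947e-06) = 0.00236198 m = 2.3620 mm


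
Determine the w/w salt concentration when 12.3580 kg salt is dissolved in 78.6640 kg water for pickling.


Formula: Conc = salt / (water + salt) * 100
Substituting: Conc = 12.3580 / (78.6640 + 12.3580) * 100
Result: 13.5769 %


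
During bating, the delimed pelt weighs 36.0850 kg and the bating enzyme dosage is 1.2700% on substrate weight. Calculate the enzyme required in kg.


Formula: Enzyme = substrate * pct / 100
Substituting: Enzyme = 36.0850 * 1.2700 / 100
Result: 0.4583 kg


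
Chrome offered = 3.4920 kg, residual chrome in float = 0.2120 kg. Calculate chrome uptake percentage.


Formula: Uptake = (offered - residual) / offered * 100
Substituting: Uptake = (3.4920 - 0.2120) / 3.4920 * 100
Result: 93.9290 %


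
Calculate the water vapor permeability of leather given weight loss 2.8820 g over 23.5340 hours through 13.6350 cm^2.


Formula: WVP = loss / (area * time)
Substituting: WVP = 2.8820 / (13.6350 * 23.5340)
Result: 0.00898138 g/(cm^2*hr)


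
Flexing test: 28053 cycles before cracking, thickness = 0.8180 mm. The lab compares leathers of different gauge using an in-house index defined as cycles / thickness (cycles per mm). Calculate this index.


Formula: Index = cycles / thickness
Substituting: Index = 28053 / 0.8180
Result: 34294.6210 cycles/mm


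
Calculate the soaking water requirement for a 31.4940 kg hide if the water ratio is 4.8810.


Formula: Water = hide_weight * ratio
Substituting: Water = 31.4940 * 4.8810
Result: 153.7222 kg


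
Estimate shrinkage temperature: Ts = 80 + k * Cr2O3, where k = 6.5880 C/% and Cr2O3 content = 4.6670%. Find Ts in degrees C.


Formula: Ts = 80 + k * Cr2O3
Substituting: Ts = 80 + 6.5880 * 4.6670
Result: 110.7462 C


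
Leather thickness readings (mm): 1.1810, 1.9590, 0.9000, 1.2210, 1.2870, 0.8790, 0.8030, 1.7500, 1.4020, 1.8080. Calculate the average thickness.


Formula: Average = sum / n
Substituting: Average = 13.1900 / 10
Result: 1.3190 mm


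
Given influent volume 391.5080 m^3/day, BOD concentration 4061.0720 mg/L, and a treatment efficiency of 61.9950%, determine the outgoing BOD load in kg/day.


Load_in = volume * conc / 1000 = 391.5080 * 4061.0720 / 1000 = 1589.9422 kg/day
Removed = Load_in * eff / 100 = 1589.9422 * 61.9950 / 100 = 985.6847 kg/day
Load_out = Load_in - Removed = 1589.9422 - 985.6847 = 604.2575 kg/day


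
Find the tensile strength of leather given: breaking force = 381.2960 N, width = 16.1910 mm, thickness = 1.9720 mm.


Formula: TS = force / (width * thickness)
Substituting: TS = 381.2960 / (16.1910 * 1.9720)
Result: 11.9421 N/mm^2


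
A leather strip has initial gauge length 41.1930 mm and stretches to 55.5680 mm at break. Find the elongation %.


Formula: Elongation = (Lf - L0) / L0 * 100
Substituting: Elongation = (55.5680 - 41.1930) / 41.1930 * 100
Result: 34.8967 %


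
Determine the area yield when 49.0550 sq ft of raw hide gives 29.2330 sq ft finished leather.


Formula: Yield = finished / raw * 100
Substituting: Yield = 29.2330 / 49.0550 * 100
Result: 59.5923 %


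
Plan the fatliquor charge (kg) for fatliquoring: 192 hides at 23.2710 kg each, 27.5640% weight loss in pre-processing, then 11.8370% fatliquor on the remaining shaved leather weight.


Total_raw = N * avg_wt = 192 * 23.2710 = 4468.0320 kg
Substrate = Total_raw * (1 - loss/100) = 4468.0320 * (1 - 27.5640/100) = 3236.4637 kg
Fat = Substrate * pct / 100 = 3236.4637 * 11.8370 / 100 = 383.1002 kg


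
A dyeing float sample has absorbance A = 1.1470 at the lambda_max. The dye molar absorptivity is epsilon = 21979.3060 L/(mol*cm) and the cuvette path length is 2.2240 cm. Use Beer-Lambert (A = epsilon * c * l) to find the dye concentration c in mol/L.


Formula: c = A / (epsilon * l)
Substituting: c = 1.1470 / (21979.3060 * 2.2240)
Result: 2.3465e-05 mol/L


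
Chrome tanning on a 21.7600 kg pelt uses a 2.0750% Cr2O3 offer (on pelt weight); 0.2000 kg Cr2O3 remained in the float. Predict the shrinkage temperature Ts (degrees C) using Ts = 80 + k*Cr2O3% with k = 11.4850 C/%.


Offered = pelt * offer_pct / 100 = 21.7600 * 2.0750 / 100 = 0.4515 kg
Uptake = offered - residual = 0.4515 - 0.2000 = 0.2515 kg
Cr2O3% on pelt = uptake / pelt * 100 = 0.2515 / 21.7600 * 100 = 1.1559 %
Ts = 80 + k * Cr2O3% = 80 + 11.4850 * 1.1559 = 93.2753 C


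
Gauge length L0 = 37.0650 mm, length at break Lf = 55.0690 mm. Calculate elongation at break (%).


Formula: Elongation = (Lf - L0) / L0 * 100
Substituting: Elongation = (55.0690 - 37.0650) / 37.0650 * 100
Result: 48.5741 %


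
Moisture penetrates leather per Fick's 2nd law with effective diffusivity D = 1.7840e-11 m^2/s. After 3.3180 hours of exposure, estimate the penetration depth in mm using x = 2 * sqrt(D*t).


t = 3.3180 hr * 3600 = 11944.8000 s
D * t = 1.7840e-11 * 11944.8000 = 2.1310e-07
x = 2 * sqrt(D*t) = 2 * sqrt(2.1310e-07) = 9.2324e-04 m = 0.9232 mm


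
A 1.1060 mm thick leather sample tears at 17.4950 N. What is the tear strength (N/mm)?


Formula: Tear strength = force / thickness
Substituting: Tear strength = 17.4950 / 1.1060
Result: 15.8183 N/mm


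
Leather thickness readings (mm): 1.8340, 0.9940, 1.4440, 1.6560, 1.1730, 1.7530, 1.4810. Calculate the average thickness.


Formula: Average = sum / n
Substituting: Average = 10.3350 / 7
Result: 1.4764 mm


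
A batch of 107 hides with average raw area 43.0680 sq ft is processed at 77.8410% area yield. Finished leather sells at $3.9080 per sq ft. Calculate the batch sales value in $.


Raw_total = N * avg_area = 107 * 43.0680 = 4608.2760 sq ft
Finished = Raw_total * yield / 100 = 4608.2760 * 77.8410 / 100 = 3587.1281 sq ft
Value = Finished * price = 3587.1281 * 3.9080 = 14018.4967 $


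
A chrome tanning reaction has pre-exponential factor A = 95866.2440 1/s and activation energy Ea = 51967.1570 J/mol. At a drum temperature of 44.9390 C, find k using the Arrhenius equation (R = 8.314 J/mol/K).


T_K = T_C + 273.15 = 44.9390 + 273.15 = 318.0890 K
exponent = -Ea / (R * T_K) = -51967.1570 / (8.314 * 318.0890) = -19.6503
k = A * exp(exponent) = 95866.2440 * exp(-19.6503) = 2.8030e-04 1/s


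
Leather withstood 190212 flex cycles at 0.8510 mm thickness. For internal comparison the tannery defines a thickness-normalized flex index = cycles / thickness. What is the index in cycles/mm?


Formula: Index = cycles / thickness
Substituting: Index = 190212 / 0.8510
Result: 223515.8637 cycles/mm


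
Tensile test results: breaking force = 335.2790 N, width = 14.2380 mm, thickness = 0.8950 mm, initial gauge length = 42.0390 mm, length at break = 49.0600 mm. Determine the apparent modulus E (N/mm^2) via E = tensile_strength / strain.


TS = F / (w * t) = 335.2790 / (14.2380 * 0.8950) = 26.3108 N/mm^2
strain = (Lf - L0) / L0 = (49.0600 - 42.0390) / 42.0390 = 0.1670
E = TS / strain = 26.3108 / 0.1670 = 157.5389 N/mm^2


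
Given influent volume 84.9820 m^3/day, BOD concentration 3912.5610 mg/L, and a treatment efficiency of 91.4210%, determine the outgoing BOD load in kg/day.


Load_in = volume * conc / 1000 = 84.9820 * 3912.5610 / 1000 = 332.4973 kg/day
Removed = Load_in * eff / 100 = 332.4973 * 91.4210 / 100 = 303.9723 kg/day
Load_out = Load_in - Removed = 332.4973 - 303.9723 = 28.5249 kg/day


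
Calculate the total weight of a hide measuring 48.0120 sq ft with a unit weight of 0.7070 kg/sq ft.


Formula: Weight = area * weight_per_sqft
Substituting: Weight = 48.0120 * 0.7070
Result: 33.9445 kg


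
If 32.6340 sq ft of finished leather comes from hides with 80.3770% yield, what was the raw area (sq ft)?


Formula: raw = finished * 100 / yield
Substituting: raw = 32.6340 * 100 / 80.3770
Result: 40.6012 sq ft


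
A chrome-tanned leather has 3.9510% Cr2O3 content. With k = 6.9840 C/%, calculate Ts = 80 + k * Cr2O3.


Formula: Ts = 80 + k * Cr2O3
Substituting: Ts = 80 + 6.9840 * 3.9510
Result: 107.5938 C


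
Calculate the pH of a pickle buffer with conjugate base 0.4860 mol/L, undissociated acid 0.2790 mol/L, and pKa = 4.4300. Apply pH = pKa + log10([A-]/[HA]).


ratio = [A-] / [HA] = 0.4860 / 0.2790 = 1.7419
log10(ratio) = 0.2410
pH = pKa + log10(ratio) = 4.4300 + 0.2410 = 4.6710


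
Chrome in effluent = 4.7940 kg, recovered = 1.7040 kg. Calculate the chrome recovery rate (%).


Formula: Recovery = recovered / input * 100
Substituting: Recovery = 1.7040 / 4.7940 * 100
Result: 35.5444 %


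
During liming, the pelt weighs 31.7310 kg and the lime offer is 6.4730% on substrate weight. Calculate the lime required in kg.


Formula: Lime = substrate * pct / 100
Substituting: Lime = 31.7310 * 6.4730 / 100
Result: 2.0539 kg


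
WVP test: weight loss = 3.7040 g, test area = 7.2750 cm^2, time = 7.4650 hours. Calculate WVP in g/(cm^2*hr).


Formula: WVP = loss / (area * time)
Substituting: WVP = 3.7040 / (7.2750 * 7.4650)
Result: 0.0682037 g/(cm^2*hr)


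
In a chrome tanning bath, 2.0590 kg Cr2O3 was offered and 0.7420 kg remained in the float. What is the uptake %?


Formula: Uptake = (offered - residual) / offered * 100
Substituting: Uptake = (2.0590 - 0.7420) / 2.0590 * 100
Result: 63.9631 %


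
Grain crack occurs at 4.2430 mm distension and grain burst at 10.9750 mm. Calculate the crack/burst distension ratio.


Formula: Ratio = crack / burst
Substituting: Ratio = 4.2430 / 10.9750
Result: 0.3866


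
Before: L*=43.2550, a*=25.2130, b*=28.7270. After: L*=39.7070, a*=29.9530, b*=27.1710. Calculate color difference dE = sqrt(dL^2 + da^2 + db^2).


dL = -3.5480, da = 4.7400, db = -1.5560
dE = sqrt((-3.5480)^2 + 4.7400^2 + (-1.5560)^2) = 6.1218


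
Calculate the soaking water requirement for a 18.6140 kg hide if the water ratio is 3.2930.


Formula: Water = hide_weight * ratio
Substituting: Water = 18.6140 * 3.2930
Result: 61.2959 kg


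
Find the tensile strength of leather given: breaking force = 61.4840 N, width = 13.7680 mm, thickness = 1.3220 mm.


Formula: TS = force / (width * thickness)
Substituting: TS = 61.4840 / (13.7680 * 1.3220)
Result: 3.3780 N/mm^2


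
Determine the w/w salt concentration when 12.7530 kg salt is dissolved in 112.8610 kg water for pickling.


Formula: Conc = salt / (water + salt) * 100
Substituting: Conc = 12.7530 / (112.8610 + 12.7530) * 100
Result: 10.1525 %


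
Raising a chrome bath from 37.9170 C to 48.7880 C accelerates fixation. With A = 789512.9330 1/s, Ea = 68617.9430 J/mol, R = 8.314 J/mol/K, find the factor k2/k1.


T1 = 37.9170 + 273.15 = 311.0670 K; T2 = 48.7880 + 273.15 = 321.9380 K
k1 = A * exp(-Ea/(R*T1)) = 789512.9330 * exp(-68617.9430/(8.314*311.0670)) = 2.3690e-06 1/s
k2 = A * exp(-Ea/(R*T2)) = 789512.9330 * exp(-68617.9430/(8.314*321.9380)) = 5.8030e-06 1/s
k2/k1 = 5.8030e-06 / 2.3690e-06 = 2.4496


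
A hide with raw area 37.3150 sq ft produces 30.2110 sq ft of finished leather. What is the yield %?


Formula: Yield = finished / raw * 100
Substituting: Yield = 30.2110 / 37.3150 * 100
Result: 80.9621 %


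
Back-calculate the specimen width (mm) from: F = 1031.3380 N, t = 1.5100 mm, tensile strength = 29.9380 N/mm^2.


Formula: w = F / (TS * t)
Substituting: w = 1031.3380 / (29.9380 * 1.5100)
Result: 22.8140 mm


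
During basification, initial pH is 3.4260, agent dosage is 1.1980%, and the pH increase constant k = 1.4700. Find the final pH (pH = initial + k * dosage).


Formula: pH_final = pH_initial + k * base_pct
Substituting: pH_final = 3.4260 + 1.4700 * 1.1980
Result: 5.1871


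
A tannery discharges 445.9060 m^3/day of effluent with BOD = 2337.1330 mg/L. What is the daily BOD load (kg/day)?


Formula: BOD_load = volume * conc / 1000
Substituting: BOD_load = 445.9060 * 2337.1330 / 1000
Result: 1042.1416 kg/day


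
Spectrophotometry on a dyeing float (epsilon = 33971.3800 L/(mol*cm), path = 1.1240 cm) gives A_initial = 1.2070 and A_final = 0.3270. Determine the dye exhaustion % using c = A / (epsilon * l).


c_initial = A_i / (epsilon * l) = 1.2070 / (33971.3800 * 1.1240) = 3.1610e-05 mol/L
c_final = A_f / (epsilon * l) = 0.3270 / (33971.3800 * 1.1240) = 8.5638e-06 mol/L
Exhaustion = (c_initial - c_final) / c_initial * 100 = (3.1610e-05 - 8.5638e-06) / 3.1610e-05 * 100 = 72.9080 %


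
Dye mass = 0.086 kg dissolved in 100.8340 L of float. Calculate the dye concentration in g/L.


Formula: Conc = dye_mass(kg) / volume(L) * 1000
Substituting: Conc = 0.086 / 100.8340 * 1000
Result: 0.8529 g/L


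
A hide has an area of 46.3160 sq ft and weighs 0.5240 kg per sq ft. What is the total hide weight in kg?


Formula: Weight = area * weight_per_sqft
Substituting: Weight = 46.3160 * 0.5240
Result: 24.2696 kg


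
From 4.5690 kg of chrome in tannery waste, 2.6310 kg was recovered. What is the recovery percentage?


Formula: Recovery = recovered / input * 100
Substituting: Recovery = 2.6310 / 4.5690 * 100
Result: 57.5837 %


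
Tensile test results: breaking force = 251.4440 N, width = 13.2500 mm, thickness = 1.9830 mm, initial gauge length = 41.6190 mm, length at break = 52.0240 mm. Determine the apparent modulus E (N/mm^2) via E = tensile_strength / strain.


TS = F / (w * t) = 251.4440 / (13.2500 * 1.9830) = 9.5698 N/mm^2
strain = (Lf - L0) / L0 = (52.0240 - 41.6190) / 41.6190 = 0.2500
E = TS / strain = 9.5698 / 0.2500 = 38.2783 N/mm^2


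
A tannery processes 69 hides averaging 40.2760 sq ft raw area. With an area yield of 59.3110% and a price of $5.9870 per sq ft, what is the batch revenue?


Raw_total = N * avg_area = 69 * 40.2760 = 2779.0440 sq ft
Finished = Raw_total * yield / 100 = 2779.0440 * 59.3110 / 100 = 1648.2788 sq ft
Value = Finished * price = 1648.2788 * 5.9870 = 9868.2451 $


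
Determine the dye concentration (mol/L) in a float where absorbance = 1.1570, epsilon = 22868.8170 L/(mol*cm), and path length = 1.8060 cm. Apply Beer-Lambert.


Formula: c = A / (epsilon * l)
Substituting: c = 1.1570 / (22868.8170 * 1.8060)
Result: 2.8014e-05 mol/L


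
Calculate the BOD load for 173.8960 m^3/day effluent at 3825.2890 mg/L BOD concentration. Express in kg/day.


Formula: BOD_load = volume * conc / 1000
Substituting: BOD_load = 173.8960 * 3825.2890 / 1000
Result: 665.2025 kg/day


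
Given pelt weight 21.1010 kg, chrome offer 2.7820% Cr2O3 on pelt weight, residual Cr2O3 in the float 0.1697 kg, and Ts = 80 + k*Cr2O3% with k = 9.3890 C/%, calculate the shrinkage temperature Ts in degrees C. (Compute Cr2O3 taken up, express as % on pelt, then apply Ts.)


Offered = pelt * offer_pct / 100 = 21.1010 * 2.7820 / 100 = 0.5870 kg
Uptake = offered - residual = 0.5870 - 0.1697 = 0.4173 kg
Cr2O3% on pelt = uptake / pelt * 100 = 0.4173 / 21.1010 * 100 = 1.9778 %
Ts = 80 + k * Cr2O3% = 80 + 9.3890 * 1.9778 = 98.5693 C


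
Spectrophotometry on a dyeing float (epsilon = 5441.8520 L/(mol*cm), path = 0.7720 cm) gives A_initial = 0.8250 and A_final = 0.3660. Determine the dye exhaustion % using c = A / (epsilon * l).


c_initial = A_i / (epsilon * l) = 0.8250 / (5441.8520 * 0.7720) = 1.9638e-04 mol/L
c_final = A_f / (epsilon * l) = 0.3660 / (5441.8520 * 0.7720) = 8.7120e-05 mol/L
Exhaustion = (c_initial - c_final) / c_initial * 100 = (1.9638e-04 - 8.7120e-05) / 1.9638e-04 * 100 = 55.6364 %


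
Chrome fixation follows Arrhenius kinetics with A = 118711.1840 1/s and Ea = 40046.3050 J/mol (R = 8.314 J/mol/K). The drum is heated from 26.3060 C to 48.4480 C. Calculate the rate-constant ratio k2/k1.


T1 = 26.3060 + 273.15 = 299.4560 K; T2 = 48.4480 + 273.15 = 321.5980 K
k1 = A * exp(-Ea/(R*T1)) = 118711.1840 * exp(-40046.3050/(8.314*299.4560)) = 0.0122713 1/s
k2 = A * exp(-Ea/(R*T2)) = 118711.1840 * exp(-40046.3050/(8.314*321.5980)) = 0.0371407 1/s
k2/k1 = 0.0371407 / 0.0122713 = 3.0266


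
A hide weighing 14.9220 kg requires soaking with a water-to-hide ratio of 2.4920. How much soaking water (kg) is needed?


Formula: Water = hide_weight * ratio
Substituting: Water = 14.9220 * 2.4920
Result: 37.1856 kg


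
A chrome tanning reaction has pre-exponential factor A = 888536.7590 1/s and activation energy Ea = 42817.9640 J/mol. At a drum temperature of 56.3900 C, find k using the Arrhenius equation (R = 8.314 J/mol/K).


T_K = T_C + 273.15 = 56.3900 + 273.15 = 329.5400 K
exponent = -Ea / (R * T_K) = -42817.9640 / (8.314 * 329.5400) = -15.6282
k = A * exp(exponent) = 888536.7590 * exp(-15.6282) = 0.1450 1/s


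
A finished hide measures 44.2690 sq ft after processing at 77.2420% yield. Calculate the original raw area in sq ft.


Formula: raw = finished * 100 / yield
Substituting: raw = 44.2690 * 100 / 77.2420
Result: 57.3121 sq ft


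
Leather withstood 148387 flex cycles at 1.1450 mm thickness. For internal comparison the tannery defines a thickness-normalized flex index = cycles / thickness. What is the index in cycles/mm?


Formula: Index = cycles / thickness
Substituting: Index = 148387 / 1.1450
Result: 129595.6332 cycles/mm


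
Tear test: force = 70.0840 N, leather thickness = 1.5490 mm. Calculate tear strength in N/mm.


Formula: Tear strength = force / thickness
Substituting: Tear strength = 70.0840 / 1.5490
Result: 45.2447 N/mm


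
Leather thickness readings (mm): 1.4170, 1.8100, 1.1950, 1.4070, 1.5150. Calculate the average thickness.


Formula: Average = sum / n
Substituting: Average = 7.3440 / 5
Result: 1.4688 mm


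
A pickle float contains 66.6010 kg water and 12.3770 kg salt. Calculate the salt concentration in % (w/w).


Formula: Conc = salt / (water + salt) * 100
Substituting: Conc = 12.3770 / (66.6010 + 12.3770) * 100
Result: 15.6715 %


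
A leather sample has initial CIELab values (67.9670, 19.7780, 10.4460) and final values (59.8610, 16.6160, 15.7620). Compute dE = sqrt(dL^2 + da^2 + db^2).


dL = -8.1060, da = -3.1620, db = 5.3160
dE = sqrt((-8.1060)^2 + (-3.1620)^2 + 5.3160^2) = 10.1963


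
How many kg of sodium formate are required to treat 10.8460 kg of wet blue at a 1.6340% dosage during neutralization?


Formula: Neutralizer = substrate * pct / 100
Substituting: Neutralizer = 10.8460 * 1.6340 / 100
Result: 0.1772 kg


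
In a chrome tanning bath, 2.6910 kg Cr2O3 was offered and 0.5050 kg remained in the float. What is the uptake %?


Formula: Uptake = (offered - residual) / offered * 100
Substituting: Uptake = (2.6910 - 0.5050) / 2.6910 * 100
Result: 81.2337 %


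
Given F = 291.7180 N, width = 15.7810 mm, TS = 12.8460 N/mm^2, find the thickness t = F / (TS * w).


Formula: t = F / (TS * w)
Substituting: t = 291.7180 / (12.8460 * 15.7810)
Result: 1.4390 mm


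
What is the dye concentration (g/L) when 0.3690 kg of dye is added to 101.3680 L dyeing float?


Formula: Conc = dye_mass(kg) / volume(L) * 1000
Substituting: Conc = 0.3690 / 101.3680 * 1000
Result: 3.6402 g/L


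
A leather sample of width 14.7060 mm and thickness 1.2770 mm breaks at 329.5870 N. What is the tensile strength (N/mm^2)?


Formula: TS = force / (width * thickness)
Substituting: TS = 329.5870 / (14.7060 * 1.2770)
Result: 17.5503 N/mm^2


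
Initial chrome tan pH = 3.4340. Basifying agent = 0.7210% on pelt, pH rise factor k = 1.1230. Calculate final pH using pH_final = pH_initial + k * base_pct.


Formula: pH_final = pH_initial + k * base_pct
Substituting: pH_final = 3.4340 + 1.1230 * 0.7210
Result: 4.2437


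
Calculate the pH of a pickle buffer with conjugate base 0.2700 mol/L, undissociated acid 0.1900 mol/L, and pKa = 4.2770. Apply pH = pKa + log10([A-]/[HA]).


ratio = [A-] / [HA] = 0.2700 / 0.1900 = 1.4211
log10(ratio) = 0.1526
pH = pKa + log10(ratio) = 4.2770 + 0.1526 = 4.4296


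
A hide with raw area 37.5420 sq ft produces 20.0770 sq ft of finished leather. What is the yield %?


Formula: Yield = finished / raw * 100
Substituting: Yield = 20.0770 / 37.5420 * 100
Result: 53.4788 %


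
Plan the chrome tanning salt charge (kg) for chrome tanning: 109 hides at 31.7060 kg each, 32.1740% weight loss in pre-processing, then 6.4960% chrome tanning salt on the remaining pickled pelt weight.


Total_raw = N * avg_wt = 109 * 31.7060 = 3455.9540 kg
Substrate = Total_raw * (1 - loss/100) = 3455.9540 * (1 - 32.1740/100) = 2344.0354 kg
Chrome = Substrate * pct / 100 = 2344.0354 * 6.4960 / 100 = 152.2685 kg


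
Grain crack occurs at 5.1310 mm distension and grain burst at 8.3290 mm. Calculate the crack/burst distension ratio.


Formula: Ratio = crack / burst
Substituting: Ratio = 5.1310 / 8.3290
Result: 0.6160


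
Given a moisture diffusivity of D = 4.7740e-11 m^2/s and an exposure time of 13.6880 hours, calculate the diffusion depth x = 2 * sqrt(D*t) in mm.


t = 13.6880 hr * 3600 = 49276.8000 s
D * t = 4.7740e-11 * 49276.8000 = 2.3525e-06
x = 2 * sqrt(D*t) = 2 * sqrt(2.3525e-06) = 0.00306756 m = 3.0676 mm


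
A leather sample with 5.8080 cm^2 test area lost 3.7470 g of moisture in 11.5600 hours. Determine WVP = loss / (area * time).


Formula: WVP = loss / (area * time)
Substituting: WVP = 3.7470 / (5.8080 * 11.5600)
Result: 0.0558084 g/(cm^2*hr)


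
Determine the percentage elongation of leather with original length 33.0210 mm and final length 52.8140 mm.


Formula: Elongation = (Lf - L0) / L0 * 100
Substituting: Elongation = (52.8140 - 33.0210) / 33.0210 * 100
Result: 59.9406 %


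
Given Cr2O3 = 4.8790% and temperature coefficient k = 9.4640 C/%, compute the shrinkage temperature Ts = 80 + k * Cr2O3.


Formula: Ts = 80 + k * Cr2O3
Substituting: Ts = 80 + 9.4640 * 4.8790
Result: 126.1749 C


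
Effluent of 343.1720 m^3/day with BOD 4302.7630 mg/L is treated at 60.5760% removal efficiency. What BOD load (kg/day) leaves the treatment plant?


Load_in = volume * conc / 1000 = 343.1720 * 4302.7630 / 1000 = 1476.5878 kg/day
Removed = Load_in * eff / 100 = 1476.5878 * 60.5760 / 100 = 894.4578 kg/day
Load_out = Load_in - Removed = 1476.5878 - 894.4578 = 582.1300 kg/day


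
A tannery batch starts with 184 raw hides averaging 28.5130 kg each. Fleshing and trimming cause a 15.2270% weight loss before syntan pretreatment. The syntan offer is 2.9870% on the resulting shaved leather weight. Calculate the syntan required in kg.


Total_raw = N * avg_wt = 184 * 28.5130 = 5246.3920 kg
Substrate = Total_raw * (1 - loss/100) = 5246.3920 * (1 - 15.2270/100) = 4447.5239 kg
Syntan = Substrate * pct / 100 = 4447.5239 * 2.9870 / 100 = 132.8475 kg


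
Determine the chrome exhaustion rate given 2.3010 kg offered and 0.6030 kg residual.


Formula: Uptake = (offered - residual) / offered * 100
Substituting: Uptake = (2.3010 - 0.6030) / 2.3010 * 100
Result: 73.7940 %


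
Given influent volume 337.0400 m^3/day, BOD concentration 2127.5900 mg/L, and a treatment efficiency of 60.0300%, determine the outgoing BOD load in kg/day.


Load_in = volume * conc / 1000 = 337.0400 * 2127.5900 / 1000 = 717.0829 kg/day
Removed = Load_in * eff / 100 = 717.0829 * 60.0300 / 100 = 430.4649 kg/day
Load_out = Load_in - Removed = 717.0829 - 430.4649 = 286.6180 kg/day
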